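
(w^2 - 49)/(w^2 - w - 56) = (w - 7)/(w - 8)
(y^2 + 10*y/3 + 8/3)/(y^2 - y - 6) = (y + 4/3)/(y - 3)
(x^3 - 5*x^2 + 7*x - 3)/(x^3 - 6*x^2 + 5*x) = (x^2 - 4*x + 3)/(x*(x - 5))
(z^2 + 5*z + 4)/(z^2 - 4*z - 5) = (z + 4)/(z - 5)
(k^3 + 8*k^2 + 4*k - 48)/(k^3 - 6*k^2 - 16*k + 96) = (k^2 + 4*k - 12)/(k^2 - 10*k + 24)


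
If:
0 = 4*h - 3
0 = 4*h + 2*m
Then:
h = 3/4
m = -3/2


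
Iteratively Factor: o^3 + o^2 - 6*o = (o + 3)*(o^2 - 2*o) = (o - 2)*(o + 3)*(o)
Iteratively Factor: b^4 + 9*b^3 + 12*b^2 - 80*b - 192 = (b + 4)*(b^3 + 5*b^2 - 8*b - 48) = (b + 4)^2*(b^2 + b - 12) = (b - 3)*(b + 4)^2*(b + 4)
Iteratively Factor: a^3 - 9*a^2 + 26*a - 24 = (a - 3)*(a^2 - 6*a + 8) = (a - 4)*(a - 3)*(a - 2)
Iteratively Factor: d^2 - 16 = (d + 4)*(d - 4)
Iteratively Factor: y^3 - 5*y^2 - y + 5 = (y + 1)*(y^2 - 6*y + 5) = (y - 5)*(y + 1)*(y - 1)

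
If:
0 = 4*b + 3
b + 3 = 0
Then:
No Solution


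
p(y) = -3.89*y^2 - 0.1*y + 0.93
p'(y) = -7.78*y - 0.1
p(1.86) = -12.71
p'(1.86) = -14.57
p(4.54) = -79.70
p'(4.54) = -35.42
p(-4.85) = -90.09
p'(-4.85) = 37.63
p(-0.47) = 0.12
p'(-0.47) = 3.56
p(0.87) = -2.10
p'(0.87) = -6.87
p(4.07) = -63.91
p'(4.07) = -31.76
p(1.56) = -8.69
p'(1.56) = -12.24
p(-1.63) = -9.24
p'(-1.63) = 12.58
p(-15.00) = -872.82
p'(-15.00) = 116.60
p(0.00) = 0.93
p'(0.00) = -0.10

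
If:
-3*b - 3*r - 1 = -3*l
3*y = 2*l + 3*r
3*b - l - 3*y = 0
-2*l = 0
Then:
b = -1/6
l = 0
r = -1/6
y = -1/6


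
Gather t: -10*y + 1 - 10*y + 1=2 - 20*y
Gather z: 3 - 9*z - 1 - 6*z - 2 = -15*z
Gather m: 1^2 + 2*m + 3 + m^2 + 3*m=m^2 + 5*m + 4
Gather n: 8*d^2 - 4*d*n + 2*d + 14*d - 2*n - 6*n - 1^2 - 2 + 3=8*d^2 + 16*d + n*(-4*d - 8)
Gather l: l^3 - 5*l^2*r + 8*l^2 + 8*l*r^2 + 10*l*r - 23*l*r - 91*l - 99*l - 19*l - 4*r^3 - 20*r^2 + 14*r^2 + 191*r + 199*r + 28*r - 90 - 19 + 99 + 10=l^3 + l^2*(8 - 5*r) + l*(8*r^2 - 13*r - 209) - 4*r^3 - 6*r^2 + 418*r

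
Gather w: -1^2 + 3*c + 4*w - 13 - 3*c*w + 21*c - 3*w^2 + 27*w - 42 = 24*c - 3*w^2 + w*(31 - 3*c) - 56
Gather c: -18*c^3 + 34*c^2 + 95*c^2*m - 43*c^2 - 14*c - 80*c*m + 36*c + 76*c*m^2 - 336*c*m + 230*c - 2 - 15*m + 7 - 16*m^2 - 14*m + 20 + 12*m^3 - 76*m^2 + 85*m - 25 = -18*c^3 + c^2*(95*m - 9) + c*(76*m^2 - 416*m + 252) + 12*m^3 - 92*m^2 + 56*m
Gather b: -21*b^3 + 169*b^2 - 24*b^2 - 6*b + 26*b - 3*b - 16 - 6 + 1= -21*b^3 + 145*b^2 + 17*b - 21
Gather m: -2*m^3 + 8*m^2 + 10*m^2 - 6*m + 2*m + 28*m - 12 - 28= -2*m^3 + 18*m^2 + 24*m - 40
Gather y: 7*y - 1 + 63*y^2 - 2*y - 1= 63*y^2 + 5*y - 2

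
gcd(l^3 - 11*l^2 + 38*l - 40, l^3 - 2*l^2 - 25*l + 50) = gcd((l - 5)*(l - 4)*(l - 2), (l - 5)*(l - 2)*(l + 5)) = l^2 - 7*l + 10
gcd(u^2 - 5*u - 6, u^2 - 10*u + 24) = u - 6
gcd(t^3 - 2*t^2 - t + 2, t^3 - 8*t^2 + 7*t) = t - 1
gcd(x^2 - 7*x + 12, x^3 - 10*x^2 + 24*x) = x - 4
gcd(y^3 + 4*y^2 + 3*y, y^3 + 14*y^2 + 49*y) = y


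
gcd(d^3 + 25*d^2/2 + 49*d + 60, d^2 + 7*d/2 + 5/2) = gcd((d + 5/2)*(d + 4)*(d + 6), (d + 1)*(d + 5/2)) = d + 5/2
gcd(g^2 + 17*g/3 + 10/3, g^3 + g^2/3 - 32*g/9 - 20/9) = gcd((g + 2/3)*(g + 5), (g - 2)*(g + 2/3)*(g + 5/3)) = g + 2/3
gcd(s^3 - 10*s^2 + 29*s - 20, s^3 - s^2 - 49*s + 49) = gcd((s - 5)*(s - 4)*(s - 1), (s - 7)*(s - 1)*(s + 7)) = s - 1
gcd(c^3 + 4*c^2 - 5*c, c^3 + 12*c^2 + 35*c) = c^2 + 5*c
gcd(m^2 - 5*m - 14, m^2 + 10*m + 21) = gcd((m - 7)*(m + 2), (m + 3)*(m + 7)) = 1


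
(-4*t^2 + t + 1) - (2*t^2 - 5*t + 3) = -6*t^2 + 6*t - 2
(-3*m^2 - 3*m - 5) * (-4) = 12*m^2 + 12*m + 20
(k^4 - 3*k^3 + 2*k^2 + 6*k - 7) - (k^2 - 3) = k^4 - 3*k^3 + k^2 + 6*k - 4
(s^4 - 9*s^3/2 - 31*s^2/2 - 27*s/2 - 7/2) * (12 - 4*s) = -4*s^5 + 30*s^4 + 8*s^3 - 132*s^2 - 148*s - 42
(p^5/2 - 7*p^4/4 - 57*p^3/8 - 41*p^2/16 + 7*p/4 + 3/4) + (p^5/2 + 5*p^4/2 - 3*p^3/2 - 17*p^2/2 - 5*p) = p^5 + 3*p^4/4 - 69*p^3/8 - 177*p^2/16 - 13*p/4 + 3/4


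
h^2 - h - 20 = (h - 5)*(h + 4)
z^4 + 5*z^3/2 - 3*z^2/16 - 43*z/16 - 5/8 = (z - 1)*(z + 1/4)*(z + 5/4)*(z + 2)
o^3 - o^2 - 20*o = o*(o - 5)*(o + 4)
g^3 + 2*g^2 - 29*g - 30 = (g - 5)*(g + 1)*(g + 6)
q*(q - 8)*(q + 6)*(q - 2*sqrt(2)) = q^4 - 2*sqrt(2)*q^3 - 2*q^3 - 48*q^2 + 4*sqrt(2)*q^2 + 96*sqrt(2)*q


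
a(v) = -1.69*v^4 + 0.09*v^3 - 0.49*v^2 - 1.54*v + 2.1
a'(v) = -6.76*v^3 + 0.27*v^2 - 0.98*v - 1.54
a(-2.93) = -124.41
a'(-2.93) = 173.69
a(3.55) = -273.93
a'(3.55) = -304.05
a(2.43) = -62.17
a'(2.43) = -99.33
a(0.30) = 1.58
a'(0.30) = -1.99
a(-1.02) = 1.24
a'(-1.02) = 6.91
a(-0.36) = 2.56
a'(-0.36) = -0.84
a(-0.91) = 1.87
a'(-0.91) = 4.67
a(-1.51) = -5.79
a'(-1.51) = 23.83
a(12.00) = -34975.26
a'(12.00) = -11655.70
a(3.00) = -141.39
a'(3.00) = -184.57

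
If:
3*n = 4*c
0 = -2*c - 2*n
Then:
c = 0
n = 0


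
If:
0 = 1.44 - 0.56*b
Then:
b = 2.57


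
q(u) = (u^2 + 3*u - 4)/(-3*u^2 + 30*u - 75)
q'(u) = (2*u + 3)/(-3*u^2 + 30*u - 75) + (6*u - 30)*(u^2 + 3*u - 4)/(-3*u^2 + 30*u - 75)^2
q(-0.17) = 0.06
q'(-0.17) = -0.01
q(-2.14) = 0.04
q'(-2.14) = 0.02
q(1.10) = -0.01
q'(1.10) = -0.12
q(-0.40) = 0.06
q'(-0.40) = -0.00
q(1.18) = -0.02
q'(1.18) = -0.13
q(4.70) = -119.22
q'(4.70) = -840.74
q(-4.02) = -0.00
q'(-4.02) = 0.02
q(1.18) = -0.02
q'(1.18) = -0.13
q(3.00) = -1.17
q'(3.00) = -1.92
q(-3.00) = 0.02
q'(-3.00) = 0.02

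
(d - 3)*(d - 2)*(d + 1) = d^3 - 4*d^2 + d + 6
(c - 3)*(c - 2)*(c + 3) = c^3 - 2*c^2 - 9*c + 18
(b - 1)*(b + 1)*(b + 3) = b^3 + 3*b^2 - b - 3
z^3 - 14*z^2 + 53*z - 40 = (z - 8)*(z - 5)*(z - 1)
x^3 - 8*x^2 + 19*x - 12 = (x - 4)*(x - 3)*(x - 1)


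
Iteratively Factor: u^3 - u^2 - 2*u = (u - 2)*(u^2 + u) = u*(u - 2)*(u + 1)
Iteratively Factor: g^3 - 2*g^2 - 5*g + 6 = (g - 3)*(g^2 + g - 2) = (g - 3)*(g - 1)*(g + 2)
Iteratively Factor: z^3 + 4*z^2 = (z)*(z^2 + 4*z) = z^2*(z + 4)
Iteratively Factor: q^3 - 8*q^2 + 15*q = (q - 5)*(q^2 - 3*q) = (q - 5)*(q - 3)*(q)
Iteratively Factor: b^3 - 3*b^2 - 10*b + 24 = (b - 4)*(b^2 + b - 6) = (b - 4)*(b + 3)*(b - 2)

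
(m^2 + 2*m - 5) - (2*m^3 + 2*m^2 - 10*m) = -2*m^3 - m^2 + 12*m - 5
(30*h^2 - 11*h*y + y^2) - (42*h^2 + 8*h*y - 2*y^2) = -12*h^2 - 19*h*y + 3*y^2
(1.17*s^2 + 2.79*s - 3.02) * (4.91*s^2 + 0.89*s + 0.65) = 5.7447*s^4 + 14.7402*s^3 - 11.5846*s^2 - 0.8743*s - 1.963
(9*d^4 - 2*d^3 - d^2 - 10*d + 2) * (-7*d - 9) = -63*d^5 - 67*d^4 + 25*d^3 + 79*d^2 + 76*d - 18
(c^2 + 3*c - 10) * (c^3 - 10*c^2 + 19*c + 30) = c^5 - 7*c^4 - 21*c^3 + 187*c^2 - 100*c - 300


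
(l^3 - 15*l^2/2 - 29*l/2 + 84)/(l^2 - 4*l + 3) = (l^2 - 9*l/2 - 28)/(l - 1)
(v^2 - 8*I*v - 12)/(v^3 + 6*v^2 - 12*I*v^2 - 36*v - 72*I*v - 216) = (v - 2*I)/(v^2 + 6*v*(1 - I) - 36*I)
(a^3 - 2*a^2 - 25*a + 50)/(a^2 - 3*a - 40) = (a^2 - 7*a + 10)/(a - 8)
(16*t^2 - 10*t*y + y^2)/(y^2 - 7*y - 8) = (-16*t^2 + 10*t*y - y^2)/(-y^2 + 7*y + 8)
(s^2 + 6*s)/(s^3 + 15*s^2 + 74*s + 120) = s/(s^2 + 9*s + 20)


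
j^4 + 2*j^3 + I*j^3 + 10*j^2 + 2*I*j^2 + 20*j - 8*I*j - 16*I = (j + 2)*(j - 2*I)*(j - I)*(j + 4*I)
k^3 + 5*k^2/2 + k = k*(k + 1/2)*(k + 2)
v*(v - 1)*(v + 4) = v^3 + 3*v^2 - 4*v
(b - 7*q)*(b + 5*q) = b^2 - 2*b*q - 35*q^2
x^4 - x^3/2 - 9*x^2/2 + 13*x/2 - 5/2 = (x - 1)^3*(x + 5/2)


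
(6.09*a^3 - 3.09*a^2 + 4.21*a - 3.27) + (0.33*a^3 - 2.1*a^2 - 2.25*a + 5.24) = 6.42*a^3 - 5.19*a^2 + 1.96*a + 1.97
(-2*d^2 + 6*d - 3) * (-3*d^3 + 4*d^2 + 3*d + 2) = 6*d^5 - 26*d^4 + 27*d^3 + 2*d^2 + 3*d - 6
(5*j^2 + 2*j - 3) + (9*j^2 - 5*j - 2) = 14*j^2 - 3*j - 5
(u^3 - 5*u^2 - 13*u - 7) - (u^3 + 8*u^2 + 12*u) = -13*u^2 - 25*u - 7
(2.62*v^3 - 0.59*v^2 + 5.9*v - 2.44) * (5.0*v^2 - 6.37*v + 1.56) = 13.1*v^5 - 19.6394*v^4 + 37.3455*v^3 - 50.7034*v^2 + 24.7468*v - 3.8064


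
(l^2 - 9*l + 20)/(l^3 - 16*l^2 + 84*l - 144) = (l - 5)/(l^2 - 12*l + 36)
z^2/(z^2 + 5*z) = z/(z + 5)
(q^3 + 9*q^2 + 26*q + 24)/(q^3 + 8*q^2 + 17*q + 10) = (q^2 + 7*q + 12)/(q^2 + 6*q + 5)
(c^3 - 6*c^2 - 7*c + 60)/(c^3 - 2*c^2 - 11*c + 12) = (c - 5)/(c - 1)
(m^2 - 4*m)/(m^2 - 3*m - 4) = m/(m + 1)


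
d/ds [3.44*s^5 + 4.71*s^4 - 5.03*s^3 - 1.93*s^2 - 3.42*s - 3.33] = 17.2*s^4 + 18.84*s^3 - 15.09*s^2 - 3.86*s - 3.42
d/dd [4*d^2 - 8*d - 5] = 8*d - 8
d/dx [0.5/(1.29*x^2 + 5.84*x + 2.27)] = (-1.29*x - 2.92)/(1.29*x^2 + 5.84*x + 2.27)^2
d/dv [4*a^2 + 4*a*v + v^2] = 4*a + 2*v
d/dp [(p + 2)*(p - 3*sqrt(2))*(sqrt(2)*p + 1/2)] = 3*sqrt(2)*p^2 - 11*p + 4*sqrt(2)*p - 11 - 3*sqrt(2)/2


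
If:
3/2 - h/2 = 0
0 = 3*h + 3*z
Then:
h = 3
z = -3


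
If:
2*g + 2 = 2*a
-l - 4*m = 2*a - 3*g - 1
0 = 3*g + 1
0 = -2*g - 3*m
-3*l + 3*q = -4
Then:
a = 2/3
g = -1/3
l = -20/9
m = 2/9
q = -32/9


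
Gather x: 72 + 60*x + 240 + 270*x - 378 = 330*x - 66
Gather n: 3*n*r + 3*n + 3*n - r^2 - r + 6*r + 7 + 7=n*(3*r + 6) - r^2 + 5*r + 14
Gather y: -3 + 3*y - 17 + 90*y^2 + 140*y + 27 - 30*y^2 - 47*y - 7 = 60*y^2 + 96*y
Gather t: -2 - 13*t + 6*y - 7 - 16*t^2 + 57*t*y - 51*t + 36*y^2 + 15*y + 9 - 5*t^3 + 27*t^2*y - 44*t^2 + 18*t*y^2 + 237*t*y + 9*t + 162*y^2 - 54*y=-5*t^3 + t^2*(27*y - 60) + t*(18*y^2 + 294*y - 55) + 198*y^2 - 33*y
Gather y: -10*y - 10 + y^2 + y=y^2 - 9*y - 10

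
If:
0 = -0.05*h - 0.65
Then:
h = -13.00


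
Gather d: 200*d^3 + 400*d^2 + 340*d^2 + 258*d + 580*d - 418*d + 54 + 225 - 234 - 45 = 200*d^3 + 740*d^2 + 420*d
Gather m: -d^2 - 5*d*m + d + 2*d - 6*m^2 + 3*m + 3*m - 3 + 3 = -d^2 + 3*d - 6*m^2 + m*(6 - 5*d)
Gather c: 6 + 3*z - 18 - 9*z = -6*z - 12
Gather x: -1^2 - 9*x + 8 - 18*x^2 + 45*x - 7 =-18*x^2 + 36*x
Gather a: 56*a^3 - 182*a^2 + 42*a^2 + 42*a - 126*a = 56*a^3 - 140*a^2 - 84*a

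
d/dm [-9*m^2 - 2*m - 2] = -18*m - 2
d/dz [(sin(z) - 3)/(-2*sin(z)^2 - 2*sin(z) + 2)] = (sin(z)^2 - 6*sin(z) - 2)*cos(z)/(2*(sin(z) - cos(z)^2)^2)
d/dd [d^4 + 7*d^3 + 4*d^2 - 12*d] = 4*d^3 + 21*d^2 + 8*d - 12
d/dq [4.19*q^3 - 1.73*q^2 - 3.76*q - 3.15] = 12.57*q^2 - 3.46*q - 3.76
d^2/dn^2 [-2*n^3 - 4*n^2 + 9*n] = -12*n - 8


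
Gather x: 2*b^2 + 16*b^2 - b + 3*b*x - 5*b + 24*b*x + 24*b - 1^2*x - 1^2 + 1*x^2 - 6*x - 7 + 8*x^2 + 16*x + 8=18*b^2 + 18*b + 9*x^2 + x*(27*b + 9)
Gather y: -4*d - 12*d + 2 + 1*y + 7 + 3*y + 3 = -16*d + 4*y + 12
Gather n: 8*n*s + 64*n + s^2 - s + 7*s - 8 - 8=n*(8*s + 64) + s^2 + 6*s - 16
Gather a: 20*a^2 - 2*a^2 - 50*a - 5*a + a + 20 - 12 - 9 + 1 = 18*a^2 - 54*a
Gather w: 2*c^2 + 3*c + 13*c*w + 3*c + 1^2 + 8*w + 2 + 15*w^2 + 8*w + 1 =2*c^2 + 6*c + 15*w^2 + w*(13*c + 16) + 4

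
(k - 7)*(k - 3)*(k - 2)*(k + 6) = k^4 - 6*k^3 - 31*k^2 + 204*k - 252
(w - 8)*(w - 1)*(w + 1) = w^3 - 8*w^2 - w + 8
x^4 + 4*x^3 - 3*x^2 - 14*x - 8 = (x - 2)*(x + 1)^2*(x + 4)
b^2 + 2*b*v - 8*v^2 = (b - 2*v)*(b + 4*v)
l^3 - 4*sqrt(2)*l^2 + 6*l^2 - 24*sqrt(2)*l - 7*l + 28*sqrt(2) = (l - 1)*(l + 7)*(l - 4*sqrt(2))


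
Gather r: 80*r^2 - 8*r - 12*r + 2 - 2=80*r^2 - 20*r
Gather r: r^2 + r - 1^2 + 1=r^2 + r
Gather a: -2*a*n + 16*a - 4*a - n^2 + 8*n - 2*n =a*(12 - 2*n) - n^2 + 6*n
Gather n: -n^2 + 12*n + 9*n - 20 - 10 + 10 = -n^2 + 21*n - 20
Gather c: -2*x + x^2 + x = x^2 - x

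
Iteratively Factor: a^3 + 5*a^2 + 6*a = (a + 3)*(a^2 + 2*a) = a*(a + 3)*(a + 2)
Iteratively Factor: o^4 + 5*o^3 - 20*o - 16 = (o - 2)*(o^3 + 7*o^2 + 14*o + 8) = (o - 2)*(o + 4)*(o^2 + 3*o + 2) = (o - 2)*(o + 2)*(o + 4)*(o + 1)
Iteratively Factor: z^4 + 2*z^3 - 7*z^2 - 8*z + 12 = (z + 2)*(z^3 - 7*z + 6) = (z - 2)*(z + 2)*(z^2 + 2*z - 3) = (z - 2)*(z + 2)*(z + 3)*(z - 1)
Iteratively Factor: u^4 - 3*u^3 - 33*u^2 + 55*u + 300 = (u + 3)*(u^3 - 6*u^2 - 15*u + 100) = (u - 5)*(u + 3)*(u^2 - u - 20) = (u - 5)*(u + 3)*(u + 4)*(u - 5)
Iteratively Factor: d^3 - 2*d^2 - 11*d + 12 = (d - 4)*(d^2 + 2*d - 3) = (d - 4)*(d - 1)*(d + 3)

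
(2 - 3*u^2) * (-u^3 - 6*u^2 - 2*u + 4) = 3*u^5 + 18*u^4 + 4*u^3 - 24*u^2 - 4*u + 8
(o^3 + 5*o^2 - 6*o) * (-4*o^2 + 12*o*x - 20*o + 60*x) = -4*o^5 + 12*o^4*x - 40*o^4 + 120*o^3*x - 76*o^3 + 228*o^2*x + 120*o^2 - 360*o*x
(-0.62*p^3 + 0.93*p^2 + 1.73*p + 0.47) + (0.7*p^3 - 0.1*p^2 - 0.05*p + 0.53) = 0.08*p^3 + 0.83*p^2 + 1.68*p + 1.0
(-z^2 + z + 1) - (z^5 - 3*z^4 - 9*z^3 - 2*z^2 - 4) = -z^5 + 3*z^4 + 9*z^3 + z^2 + z + 5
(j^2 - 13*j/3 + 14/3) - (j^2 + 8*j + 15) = -37*j/3 - 31/3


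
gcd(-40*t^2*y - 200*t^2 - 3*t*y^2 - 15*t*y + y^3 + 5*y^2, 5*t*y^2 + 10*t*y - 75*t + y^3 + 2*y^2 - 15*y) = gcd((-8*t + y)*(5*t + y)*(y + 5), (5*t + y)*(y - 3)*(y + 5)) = 5*t*y + 25*t + y^2 + 5*y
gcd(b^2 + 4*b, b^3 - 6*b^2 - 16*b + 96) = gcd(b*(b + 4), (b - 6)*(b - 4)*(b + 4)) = b + 4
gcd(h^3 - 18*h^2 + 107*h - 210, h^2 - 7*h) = h - 7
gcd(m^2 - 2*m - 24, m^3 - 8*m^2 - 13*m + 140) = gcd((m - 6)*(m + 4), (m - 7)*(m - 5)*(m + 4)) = m + 4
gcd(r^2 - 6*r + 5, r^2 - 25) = r - 5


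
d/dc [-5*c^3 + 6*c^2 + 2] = 3*c*(4 - 5*c)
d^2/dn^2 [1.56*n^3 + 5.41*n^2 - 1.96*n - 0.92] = 9.36*n + 10.82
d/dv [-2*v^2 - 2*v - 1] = -4*v - 2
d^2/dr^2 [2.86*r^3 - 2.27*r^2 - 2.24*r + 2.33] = 17.16*r - 4.54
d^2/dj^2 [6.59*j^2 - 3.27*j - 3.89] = 13.1800000000000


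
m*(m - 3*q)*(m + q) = m^3 - 2*m^2*q - 3*m*q^2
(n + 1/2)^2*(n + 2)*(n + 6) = n^4 + 9*n^3 + 81*n^2/4 + 14*n + 3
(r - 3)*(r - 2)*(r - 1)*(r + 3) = r^4 - 3*r^3 - 7*r^2 + 27*r - 18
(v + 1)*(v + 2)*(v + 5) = v^3 + 8*v^2 + 17*v + 10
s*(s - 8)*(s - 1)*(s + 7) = s^4 - 2*s^3 - 55*s^2 + 56*s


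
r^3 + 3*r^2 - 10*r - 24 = (r - 3)*(r + 2)*(r + 4)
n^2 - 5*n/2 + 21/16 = (n - 7/4)*(n - 3/4)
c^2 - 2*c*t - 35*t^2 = (c - 7*t)*(c + 5*t)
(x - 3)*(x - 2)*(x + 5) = x^3 - 19*x + 30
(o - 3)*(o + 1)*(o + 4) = o^3 + 2*o^2 - 11*o - 12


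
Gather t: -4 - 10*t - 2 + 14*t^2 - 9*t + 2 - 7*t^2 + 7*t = 7*t^2 - 12*t - 4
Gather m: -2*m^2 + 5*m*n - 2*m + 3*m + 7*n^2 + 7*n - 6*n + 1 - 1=-2*m^2 + m*(5*n + 1) + 7*n^2 + n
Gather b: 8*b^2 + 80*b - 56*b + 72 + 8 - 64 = 8*b^2 + 24*b + 16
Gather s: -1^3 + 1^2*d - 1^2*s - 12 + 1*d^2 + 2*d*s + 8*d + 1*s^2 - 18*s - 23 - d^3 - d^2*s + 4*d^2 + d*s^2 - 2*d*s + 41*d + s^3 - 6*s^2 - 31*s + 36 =-d^3 + 5*d^2 + 50*d + s^3 + s^2*(d - 5) + s*(-d^2 - 50)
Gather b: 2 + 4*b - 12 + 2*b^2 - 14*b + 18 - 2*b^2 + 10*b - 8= 0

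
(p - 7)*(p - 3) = p^2 - 10*p + 21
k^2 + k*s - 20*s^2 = (k - 4*s)*(k + 5*s)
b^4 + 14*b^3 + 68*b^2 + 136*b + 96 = (b + 2)^2*(b + 4)*(b + 6)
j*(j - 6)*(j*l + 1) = j^3*l - 6*j^2*l + j^2 - 6*j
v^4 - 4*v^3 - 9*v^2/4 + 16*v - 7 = (v - 7/2)*(v - 2)*(v - 1/2)*(v + 2)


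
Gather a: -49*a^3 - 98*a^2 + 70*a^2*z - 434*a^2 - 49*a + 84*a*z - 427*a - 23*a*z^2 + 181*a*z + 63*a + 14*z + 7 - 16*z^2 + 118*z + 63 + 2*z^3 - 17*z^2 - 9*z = -49*a^3 + a^2*(70*z - 532) + a*(-23*z^2 + 265*z - 413) + 2*z^3 - 33*z^2 + 123*z + 70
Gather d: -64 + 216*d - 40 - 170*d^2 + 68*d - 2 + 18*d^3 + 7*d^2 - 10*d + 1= 18*d^3 - 163*d^2 + 274*d - 105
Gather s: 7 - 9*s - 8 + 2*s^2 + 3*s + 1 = 2*s^2 - 6*s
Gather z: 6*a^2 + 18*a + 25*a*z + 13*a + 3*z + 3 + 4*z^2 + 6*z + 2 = 6*a^2 + 31*a + 4*z^2 + z*(25*a + 9) + 5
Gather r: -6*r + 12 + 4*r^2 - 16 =4*r^2 - 6*r - 4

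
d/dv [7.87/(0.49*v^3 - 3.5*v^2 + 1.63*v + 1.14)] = (-11.5689*v^2 + 55.09*v - 12.8281)/(0.49*v^3 - 3.5*v^2 + 1.63*v + 1.14)^2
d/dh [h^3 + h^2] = h*(3*h + 2)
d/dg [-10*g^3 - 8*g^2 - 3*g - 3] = -30*g^2 - 16*g - 3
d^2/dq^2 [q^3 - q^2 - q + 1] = 6*q - 2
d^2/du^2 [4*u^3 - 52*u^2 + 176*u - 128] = 24*u - 104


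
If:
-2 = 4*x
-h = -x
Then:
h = -1/2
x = -1/2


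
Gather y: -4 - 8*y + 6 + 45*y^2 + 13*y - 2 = 45*y^2 + 5*y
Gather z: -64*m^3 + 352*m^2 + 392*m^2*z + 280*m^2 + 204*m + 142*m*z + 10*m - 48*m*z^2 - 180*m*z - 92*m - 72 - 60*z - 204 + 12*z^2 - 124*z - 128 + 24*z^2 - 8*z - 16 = -64*m^3 + 632*m^2 + 122*m + z^2*(36 - 48*m) + z*(392*m^2 - 38*m - 192) - 420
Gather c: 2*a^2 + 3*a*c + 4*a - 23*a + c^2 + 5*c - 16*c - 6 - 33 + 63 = 2*a^2 - 19*a + c^2 + c*(3*a - 11) + 24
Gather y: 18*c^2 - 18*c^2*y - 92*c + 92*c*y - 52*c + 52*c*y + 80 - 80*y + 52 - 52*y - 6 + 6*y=18*c^2 - 144*c + y*(-18*c^2 + 144*c - 126) + 126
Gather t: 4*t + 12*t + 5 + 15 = 16*t + 20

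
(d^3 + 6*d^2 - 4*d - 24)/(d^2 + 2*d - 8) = (d^2 + 8*d + 12)/(d + 4)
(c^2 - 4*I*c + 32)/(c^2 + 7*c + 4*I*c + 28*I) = (c - 8*I)/(c + 7)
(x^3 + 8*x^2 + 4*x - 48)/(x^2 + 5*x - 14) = (x^2 + 10*x + 24)/(x + 7)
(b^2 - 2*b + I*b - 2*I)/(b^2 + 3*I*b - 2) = (b - 2)/(b + 2*I)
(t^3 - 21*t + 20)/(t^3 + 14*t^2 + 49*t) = (t^3 - 21*t + 20)/(t*(t^2 + 14*t + 49))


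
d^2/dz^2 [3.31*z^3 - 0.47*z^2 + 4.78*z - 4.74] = 19.86*z - 0.94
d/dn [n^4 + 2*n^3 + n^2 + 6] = 2*n*(2*n^2 + 3*n + 1)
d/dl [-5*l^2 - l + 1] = -10*l - 1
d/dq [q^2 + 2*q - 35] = 2*q + 2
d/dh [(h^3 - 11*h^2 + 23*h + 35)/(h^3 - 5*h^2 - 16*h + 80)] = 6*(h^2 - 3*h + 16)/(h^4 - 32*h^2 + 256)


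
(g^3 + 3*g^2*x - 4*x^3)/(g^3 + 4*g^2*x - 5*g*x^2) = (g^2 + 4*g*x + 4*x^2)/(g*(g + 5*x))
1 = 1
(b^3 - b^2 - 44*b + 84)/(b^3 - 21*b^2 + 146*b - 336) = (b^2 + 5*b - 14)/(b^2 - 15*b + 56)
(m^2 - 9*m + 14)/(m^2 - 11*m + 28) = (m - 2)/(m - 4)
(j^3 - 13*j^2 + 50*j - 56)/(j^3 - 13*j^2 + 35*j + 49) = (j^2 - 6*j + 8)/(j^2 - 6*j - 7)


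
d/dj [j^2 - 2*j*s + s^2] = 2*j - 2*s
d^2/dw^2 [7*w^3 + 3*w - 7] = 42*w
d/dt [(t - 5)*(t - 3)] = 2*t - 8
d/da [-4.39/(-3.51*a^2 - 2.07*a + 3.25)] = (-30.8178*a - 9.0873)/(3.51*a^2 + 2.07*a - 3.25)^2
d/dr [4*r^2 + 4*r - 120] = 8*r + 4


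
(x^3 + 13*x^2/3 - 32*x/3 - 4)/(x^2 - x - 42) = (3*x^2 - 5*x - 2)/(3*(x - 7))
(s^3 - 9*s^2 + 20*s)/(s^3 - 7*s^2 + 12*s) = (s - 5)/(s - 3)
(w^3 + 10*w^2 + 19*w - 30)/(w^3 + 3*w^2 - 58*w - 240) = (w - 1)/(w - 8)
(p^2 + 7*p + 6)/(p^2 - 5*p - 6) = (p + 6)/(p - 6)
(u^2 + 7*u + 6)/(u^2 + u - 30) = (u + 1)/(u - 5)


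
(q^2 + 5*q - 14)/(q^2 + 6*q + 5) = (q^2 + 5*q - 14)/(q^2 + 6*q + 5)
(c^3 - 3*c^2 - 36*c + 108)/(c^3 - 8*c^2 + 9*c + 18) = (c + 6)/(c + 1)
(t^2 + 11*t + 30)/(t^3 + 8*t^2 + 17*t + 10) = (t + 6)/(t^2 + 3*t + 2)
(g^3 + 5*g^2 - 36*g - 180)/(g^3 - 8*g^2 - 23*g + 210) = (g + 6)/(g - 7)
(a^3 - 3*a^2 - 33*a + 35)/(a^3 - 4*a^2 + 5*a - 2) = (a^2 - 2*a - 35)/(a^2 - 3*a + 2)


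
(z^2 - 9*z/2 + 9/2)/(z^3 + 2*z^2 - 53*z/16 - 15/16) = 8*(2*z^2 - 9*z + 9)/(16*z^3 + 32*z^2 - 53*z - 15)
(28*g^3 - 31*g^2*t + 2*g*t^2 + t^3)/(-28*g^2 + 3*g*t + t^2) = -g + t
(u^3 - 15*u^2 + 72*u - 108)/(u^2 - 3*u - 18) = (u^2 - 9*u + 18)/(u + 3)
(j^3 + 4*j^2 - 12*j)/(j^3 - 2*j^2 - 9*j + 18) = j*(j + 6)/(j^2 - 9)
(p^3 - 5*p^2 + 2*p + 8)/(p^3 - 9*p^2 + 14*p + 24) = (p - 2)/(p - 6)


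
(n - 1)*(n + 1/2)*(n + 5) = n^3 + 9*n^2/2 - 3*n - 5/2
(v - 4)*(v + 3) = v^2 - v - 12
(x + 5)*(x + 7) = x^2 + 12*x + 35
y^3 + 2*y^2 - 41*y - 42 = (y - 6)*(y + 1)*(y + 7)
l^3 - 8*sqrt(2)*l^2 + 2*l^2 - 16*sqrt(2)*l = l*(l + 2)*(l - 8*sqrt(2))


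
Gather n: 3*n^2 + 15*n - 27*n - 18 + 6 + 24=3*n^2 - 12*n + 12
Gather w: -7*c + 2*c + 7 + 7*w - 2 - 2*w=-5*c + 5*w + 5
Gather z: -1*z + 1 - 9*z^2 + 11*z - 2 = -9*z^2 + 10*z - 1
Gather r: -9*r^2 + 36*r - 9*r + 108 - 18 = -9*r^2 + 27*r + 90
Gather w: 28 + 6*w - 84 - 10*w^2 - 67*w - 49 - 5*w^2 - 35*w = -15*w^2 - 96*w - 105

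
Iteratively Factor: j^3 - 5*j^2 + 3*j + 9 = (j + 1)*(j^2 - 6*j + 9) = (j - 3)*(j + 1)*(j - 3)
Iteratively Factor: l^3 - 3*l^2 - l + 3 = (l - 3)*(l^2 - 1) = (l - 3)*(l - 1)*(l + 1)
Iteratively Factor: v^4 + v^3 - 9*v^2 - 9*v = (v + 1)*(v^3 - 9*v) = (v + 1)*(v + 3)*(v^2 - 3*v) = (v - 3)*(v + 1)*(v + 3)*(v)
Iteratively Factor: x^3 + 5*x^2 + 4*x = (x)*(x^2 + 5*x + 4) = x*(x + 4)*(x + 1)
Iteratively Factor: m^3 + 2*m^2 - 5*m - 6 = (m + 3)*(m^2 - m - 2) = (m - 2)*(m + 3)*(m + 1)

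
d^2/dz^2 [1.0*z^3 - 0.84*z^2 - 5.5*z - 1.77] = 6.0*z - 1.68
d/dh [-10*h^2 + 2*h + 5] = 2 - 20*h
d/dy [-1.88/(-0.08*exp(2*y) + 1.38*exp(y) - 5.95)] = (2.5944 - 0.3008*exp(y))*exp(y)/(0.08*exp(2*y) - 1.38*exp(y) + 5.95)^2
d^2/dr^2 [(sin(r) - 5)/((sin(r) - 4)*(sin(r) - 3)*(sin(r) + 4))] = 2*(-2*sin(r)^7 + 27*sin(r)^6 - 116*sin(r)^5 + 307*sin(r)^4 - 1007*sin(r)^3 + 1513*sin(r)^2 + 1200*sin(r) - 1232)/((sin(r) - 4)^3*(sin(r) - 3)^3*(sin(r) + 4)^3)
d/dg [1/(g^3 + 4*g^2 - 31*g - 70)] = (-3*g^2 - 8*g + 31)/(g^3 + 4*g^2 - 31*g - 70)^2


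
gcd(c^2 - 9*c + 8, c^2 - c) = c - 1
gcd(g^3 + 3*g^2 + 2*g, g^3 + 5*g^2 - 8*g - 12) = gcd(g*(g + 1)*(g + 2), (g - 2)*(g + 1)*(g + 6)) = g + 1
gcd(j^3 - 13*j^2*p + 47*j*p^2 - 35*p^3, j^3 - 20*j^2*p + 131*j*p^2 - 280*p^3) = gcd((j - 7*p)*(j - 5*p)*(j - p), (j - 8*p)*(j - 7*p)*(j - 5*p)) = j^2 - 12*j*p + 35*p^2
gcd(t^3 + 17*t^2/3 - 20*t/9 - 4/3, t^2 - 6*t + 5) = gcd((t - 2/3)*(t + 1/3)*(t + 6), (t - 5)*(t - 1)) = 1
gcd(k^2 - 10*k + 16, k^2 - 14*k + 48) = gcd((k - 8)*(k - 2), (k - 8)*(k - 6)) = k - 8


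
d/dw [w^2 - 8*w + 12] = 2*w - 8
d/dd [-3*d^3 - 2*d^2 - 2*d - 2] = -9*d^2 - 4*d - 2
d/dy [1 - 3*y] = -3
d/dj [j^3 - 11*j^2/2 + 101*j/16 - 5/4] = 3*j^2 - 11*j + 101/16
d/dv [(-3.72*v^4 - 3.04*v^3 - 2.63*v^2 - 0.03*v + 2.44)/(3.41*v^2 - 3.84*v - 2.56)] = (-25.3704*v^5 + 32.488*v^4 + 61.44*v^3 + 33.5487*v^2 - 3.1752*v + 9.4464)/(11.6281*v^4 - 26.1888*v^3 - 2.7136*v^2 + 19.6608*v + 6.5536)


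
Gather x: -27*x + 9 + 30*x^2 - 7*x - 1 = 30*x^2 - 34*x + 8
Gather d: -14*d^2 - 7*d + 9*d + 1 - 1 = -14*d^2 + 2*d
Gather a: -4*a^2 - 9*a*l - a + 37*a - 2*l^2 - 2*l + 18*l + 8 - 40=-4*a^2 + a*(36 - 9*l) - 2*l^2 + 16*l - 32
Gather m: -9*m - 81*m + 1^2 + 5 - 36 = -90*m - 30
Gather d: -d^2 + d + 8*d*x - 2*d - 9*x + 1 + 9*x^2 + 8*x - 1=-d^2 + d*(8*x - 1) + 9*x^2 - x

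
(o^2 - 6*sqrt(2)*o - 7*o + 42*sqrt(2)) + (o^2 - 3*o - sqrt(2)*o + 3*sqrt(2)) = 2*o^2 - 10*o - 7*sqrt(2)*o + 45*sqrt(2)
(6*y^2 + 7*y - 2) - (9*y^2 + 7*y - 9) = 7 - 3*y^2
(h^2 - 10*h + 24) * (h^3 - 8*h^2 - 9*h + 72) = h^5 - 18*h^4 + 95*h^3 - 30*h^2 - 936*h + 1728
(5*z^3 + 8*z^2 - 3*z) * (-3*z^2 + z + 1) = -15*z^5 - 19*z^4 + 22*z^3 + 5*z^2 - 3*z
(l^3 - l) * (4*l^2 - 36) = 4*l^5 - 40*l^3 + 36*l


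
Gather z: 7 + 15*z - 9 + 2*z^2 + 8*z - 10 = 2*z^2 + 23*z - 12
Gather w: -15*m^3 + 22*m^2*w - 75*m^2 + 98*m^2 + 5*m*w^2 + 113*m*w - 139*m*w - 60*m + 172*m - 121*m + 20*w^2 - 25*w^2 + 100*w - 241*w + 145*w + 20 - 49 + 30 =-15*m^3 + 23*m^2 - 9*m + w^2*(5*m - 5) + w*(22*m^2 - 26*m + 4) + 1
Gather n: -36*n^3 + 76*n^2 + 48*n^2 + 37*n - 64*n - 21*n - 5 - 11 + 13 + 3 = -36*n^3 + 124*n^2 - 48*n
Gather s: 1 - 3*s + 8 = 9 - 3*s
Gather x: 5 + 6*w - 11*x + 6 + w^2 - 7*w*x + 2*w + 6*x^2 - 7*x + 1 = w^2 + 8*w + 6*x^2 + x*(-7*w - 18) + 12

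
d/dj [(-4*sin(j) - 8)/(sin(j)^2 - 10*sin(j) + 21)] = 4*(sin(j)^2 + 4*sin(j) - 41)*cos(j)/(sin(j)^2 - 10*sin(j) + 21)^2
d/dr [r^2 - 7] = 2*r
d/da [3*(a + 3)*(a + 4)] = 6*a + 21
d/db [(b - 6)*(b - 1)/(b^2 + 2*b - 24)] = 3*(3*b^2 - 20*b + 52)/(b^4 + 4*b^3 - 44*b^2 - 96*b + 576)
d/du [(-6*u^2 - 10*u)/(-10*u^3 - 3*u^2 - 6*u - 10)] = 2*(-30*u^4 - 100*u^3 + 3*u^2 + 60*u + 50)/(100*u^6 + 60*u^5 + 129*u^4 + 236*u^3 + 96*u^2 + 120*u + 100)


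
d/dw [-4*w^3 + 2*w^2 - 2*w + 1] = -12*w^2 + 4*w - 2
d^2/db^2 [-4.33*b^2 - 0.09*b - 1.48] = -8.66000000000000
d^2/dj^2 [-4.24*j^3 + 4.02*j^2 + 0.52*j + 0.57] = 8.04 - 25.44*j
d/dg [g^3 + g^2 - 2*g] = 3*g^2 + 2*g - 2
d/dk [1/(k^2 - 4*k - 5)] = 2*(2 - k)/(-k^2 + 4*k + 5)^2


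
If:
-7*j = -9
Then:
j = 9/7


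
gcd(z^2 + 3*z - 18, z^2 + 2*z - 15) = z - 3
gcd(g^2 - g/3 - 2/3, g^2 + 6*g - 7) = g - 1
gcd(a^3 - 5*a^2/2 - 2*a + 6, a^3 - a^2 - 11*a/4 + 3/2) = a^2 - a/2 - 3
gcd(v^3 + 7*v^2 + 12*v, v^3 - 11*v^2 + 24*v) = v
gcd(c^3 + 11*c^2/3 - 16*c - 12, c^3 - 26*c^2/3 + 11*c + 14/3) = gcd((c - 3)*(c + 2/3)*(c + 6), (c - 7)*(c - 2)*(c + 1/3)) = 1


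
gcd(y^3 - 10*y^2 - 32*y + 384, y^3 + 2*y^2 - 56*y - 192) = y^2 - 2*y - 48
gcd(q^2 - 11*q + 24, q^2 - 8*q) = q - 8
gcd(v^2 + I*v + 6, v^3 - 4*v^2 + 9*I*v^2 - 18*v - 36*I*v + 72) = v + 3*I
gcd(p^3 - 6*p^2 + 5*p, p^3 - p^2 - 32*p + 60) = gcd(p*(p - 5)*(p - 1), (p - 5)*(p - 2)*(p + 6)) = p - 5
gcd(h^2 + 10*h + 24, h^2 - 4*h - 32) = h + 4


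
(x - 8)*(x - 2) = x^2 - 10*x + 16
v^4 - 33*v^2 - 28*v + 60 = (v - 6)*(v - 1)*(v + 2)*(v + 5)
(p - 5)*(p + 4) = p^2 - p - 20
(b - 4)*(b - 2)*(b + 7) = b^3 + b^2 - 34*b + 56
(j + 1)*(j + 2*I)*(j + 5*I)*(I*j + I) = I*j^4 - 7*j^3 + 2*I*j^3 - 14*j^2 - 9*I*j^2 - 7*j - 20*I*j - 10*I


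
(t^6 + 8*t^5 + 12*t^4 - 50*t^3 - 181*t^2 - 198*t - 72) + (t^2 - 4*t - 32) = t^6 + 8*t^5 + 12*t^4 - 50*t^3 - 180*t^2 - 202*t - 104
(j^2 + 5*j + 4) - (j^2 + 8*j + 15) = -3*j - 11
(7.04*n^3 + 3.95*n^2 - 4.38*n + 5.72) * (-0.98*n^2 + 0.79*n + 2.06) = -6.8992*n^5 + 1.6906*n^4 + 21.9153*n^3 - 0.9288*n^2 - 4.504*n + 11.7832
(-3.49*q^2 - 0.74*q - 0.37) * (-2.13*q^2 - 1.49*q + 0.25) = 7.4337*q^4 + 6.7763*q^3 + 1.0182*q^2 + 0.3663*q - 0.0925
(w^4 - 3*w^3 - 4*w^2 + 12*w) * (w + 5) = w^5 + 2*w^4 - 19*w^3 - 8*w^2 + 60*w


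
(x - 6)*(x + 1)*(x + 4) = x^3 - x^2 - 26*x - 24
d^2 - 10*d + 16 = (d - 8)*(d - 2)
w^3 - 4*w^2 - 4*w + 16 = (w - 4)*(w - 2)*(w + 2)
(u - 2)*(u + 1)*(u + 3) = u^3 + 2*u^2 - 5*u - 6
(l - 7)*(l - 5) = l^2 - 12*l + 35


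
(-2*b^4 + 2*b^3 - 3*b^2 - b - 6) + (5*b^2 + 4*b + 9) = -2*b^4 + 2*b^3 + 2*b^2 + 3*b + 3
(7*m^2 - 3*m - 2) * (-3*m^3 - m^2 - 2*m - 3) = -21*m^5 + 2*m^4 - 5*m^3 - 13*m^2 + 13*m + 6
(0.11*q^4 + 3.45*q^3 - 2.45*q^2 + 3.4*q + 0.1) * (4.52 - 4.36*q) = -0.4796*q^5 - 14.5448*q^4 + 26.276*q^3 - 25.898*q^2 + 14.932*q + 0.452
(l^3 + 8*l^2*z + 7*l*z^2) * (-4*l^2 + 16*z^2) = -4*l^5 - 32*l^4*z - 12*l^3*z^2 + 128*l^2*z^3 + 112*l*z^4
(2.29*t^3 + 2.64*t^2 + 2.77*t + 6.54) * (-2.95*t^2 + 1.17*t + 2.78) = -6.7555*t^5 - 5.1087*t^4 + 1.2835*t^3 - 8.7129*t^2 + 15.3524*t + 18.1812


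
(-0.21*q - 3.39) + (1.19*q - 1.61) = 0.98*q - 5.0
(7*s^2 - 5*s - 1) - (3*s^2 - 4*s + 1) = 4*s^2 - s - 2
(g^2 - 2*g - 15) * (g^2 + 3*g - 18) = g^4 + g^3 - 39*g^2 - 9*g + 270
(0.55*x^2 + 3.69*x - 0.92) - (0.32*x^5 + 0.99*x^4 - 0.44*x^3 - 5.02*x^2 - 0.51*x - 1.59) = -0.32*x^5 - 0.99*x^4 + 0.44*x^3 + 5.57*x^2 + 4.2*x + 0.67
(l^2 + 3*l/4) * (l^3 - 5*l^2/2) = l^5 - 7*l^4/4 - 15*l^3/8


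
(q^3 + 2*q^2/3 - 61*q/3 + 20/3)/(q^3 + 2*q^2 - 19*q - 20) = (q - 1/3)/(q + 1)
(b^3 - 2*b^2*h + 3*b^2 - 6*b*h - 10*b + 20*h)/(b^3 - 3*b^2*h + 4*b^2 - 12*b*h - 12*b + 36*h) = (b^2 - 2*b*h + 5*b - 10*h)/(b^2 - 3*b*h + 6*b - 18*h)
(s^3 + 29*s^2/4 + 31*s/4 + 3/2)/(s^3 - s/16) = 4*(s^2 + 7*s + 6)/(s*(4*s - 1))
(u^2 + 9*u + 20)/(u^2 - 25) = (u + 4)/(u - 5)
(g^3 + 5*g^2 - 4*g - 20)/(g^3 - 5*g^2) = (g^3 + 5*g^2 - 4*g - 20)/(g^2*(g - 5))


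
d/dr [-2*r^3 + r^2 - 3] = 2*r*(1 - 3*r)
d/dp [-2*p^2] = -4*p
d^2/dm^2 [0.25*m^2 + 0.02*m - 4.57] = 0.500000000000000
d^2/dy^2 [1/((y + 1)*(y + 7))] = 2*((y + 1)^2 + (y + 1)*(y + 7) + (y + 7)^2)/((y + 1)^3*(y + 7)^3)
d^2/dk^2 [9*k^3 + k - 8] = 54*k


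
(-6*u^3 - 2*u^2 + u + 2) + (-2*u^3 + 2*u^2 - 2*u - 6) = -8*u^3 - u - 4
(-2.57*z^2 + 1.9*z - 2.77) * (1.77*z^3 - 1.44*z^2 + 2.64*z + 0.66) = -4.5489*z^5 + 7.0638*z^4 - 14.4237*z^3 + 7.3086*z^2 - 6.0588*z - 1.8282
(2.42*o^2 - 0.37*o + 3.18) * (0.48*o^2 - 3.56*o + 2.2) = 1.1616*o^4 - 8.7928*o^3 + 8.1676*o^2 - 12.1348*o + 6.996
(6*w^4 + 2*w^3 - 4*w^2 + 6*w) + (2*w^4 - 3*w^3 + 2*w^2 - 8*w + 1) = 8*w^4 - w^3 - 2*w^2 - 2*w + 1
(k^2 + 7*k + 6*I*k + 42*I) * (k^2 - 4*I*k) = k^4 + 7*k^3 + 2*I*k^3 + 24*k^2 + 14*I*k^2 + 168*k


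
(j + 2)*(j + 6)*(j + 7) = j^3 + 15*j^2 + 68*j + 84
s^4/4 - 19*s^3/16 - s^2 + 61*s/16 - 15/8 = (s/4 + 1/2)*(s - 5)*(s - 1)*(s - 3/4)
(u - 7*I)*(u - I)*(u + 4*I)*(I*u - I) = I*u^4 + 4*u^3 - I*u^3 - 4*u^2 + 25*I*u^2 + 28*u - 25*I*u - 28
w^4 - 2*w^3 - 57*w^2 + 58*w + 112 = (w - 8)*(w - 2)*(w + 1)*(w + 7)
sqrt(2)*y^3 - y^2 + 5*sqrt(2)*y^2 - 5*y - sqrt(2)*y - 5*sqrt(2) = (y + 5)*(y - sqrt(2))*(sqrt(2)*y + 1)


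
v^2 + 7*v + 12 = (v + 3)*(v + 4)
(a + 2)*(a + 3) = a^2 + 5*a + 6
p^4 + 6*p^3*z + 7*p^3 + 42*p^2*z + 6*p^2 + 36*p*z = p*(p + 1)*(p + 6)*(p + 6*z)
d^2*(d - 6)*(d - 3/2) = d^4 - 15*d^3/2 + 9*d^2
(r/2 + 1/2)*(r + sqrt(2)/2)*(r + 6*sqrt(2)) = r^3/2 + r^2/2 + 13*sqrt(2)*r^2/4 + 3*r + 13*sqrt(2)*r/4 + 3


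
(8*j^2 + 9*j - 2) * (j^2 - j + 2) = 8*j^4 + j^3 + 5*j^2 + 20*j - 4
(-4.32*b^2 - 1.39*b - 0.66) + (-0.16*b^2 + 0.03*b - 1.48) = -4.48*b^2 - 1.36*b - 2.14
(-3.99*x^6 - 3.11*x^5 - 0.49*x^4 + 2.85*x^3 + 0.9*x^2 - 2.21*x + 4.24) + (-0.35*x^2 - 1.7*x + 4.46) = -3.99*x^6 - 3.11*x^5 - 0.49*x^4 + 2.85*x^3 + 0.55*x^2 - 3.91*x + 8.7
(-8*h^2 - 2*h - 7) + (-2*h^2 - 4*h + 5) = -10*h^2 - 6*h - 2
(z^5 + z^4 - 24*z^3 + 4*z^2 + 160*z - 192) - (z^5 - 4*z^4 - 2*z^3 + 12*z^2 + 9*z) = 5*z^4 - 22*z^3 - 8*z^2 + 151*z - 192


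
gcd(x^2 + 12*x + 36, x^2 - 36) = x + 6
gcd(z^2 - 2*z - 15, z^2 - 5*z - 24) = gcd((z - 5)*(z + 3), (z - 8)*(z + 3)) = z + 3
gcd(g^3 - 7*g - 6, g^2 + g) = g + 1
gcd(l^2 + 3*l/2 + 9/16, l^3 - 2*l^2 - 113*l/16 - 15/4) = l + 3/4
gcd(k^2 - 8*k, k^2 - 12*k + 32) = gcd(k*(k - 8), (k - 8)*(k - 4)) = k - 8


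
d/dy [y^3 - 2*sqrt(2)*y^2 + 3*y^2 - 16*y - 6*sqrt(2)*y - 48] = 3*y^2 - 4*sqrt(2)*y + 6*y - 16 - 6*sqrt(2)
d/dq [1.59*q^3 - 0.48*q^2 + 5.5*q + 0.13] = 4.77*q^2 - 0.96*q + 5.5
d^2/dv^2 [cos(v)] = -cos(v)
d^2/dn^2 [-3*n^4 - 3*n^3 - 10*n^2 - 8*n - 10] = -36*n^2 - 18*n - 20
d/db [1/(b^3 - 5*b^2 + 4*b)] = (-3*b^2 + 10*b - 4)/(b^2*(b^2 - 5*b + 4)^2)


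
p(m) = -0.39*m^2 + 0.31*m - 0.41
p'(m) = 0.31 - 0.78*m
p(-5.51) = -13.96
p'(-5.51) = 4.61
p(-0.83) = -0.94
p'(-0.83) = 0.96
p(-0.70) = -0.82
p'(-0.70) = 0.86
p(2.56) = -2.17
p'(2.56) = -1.69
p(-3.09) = -5.09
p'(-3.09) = 2.72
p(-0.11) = -0.45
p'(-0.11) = 0.40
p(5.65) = -11.11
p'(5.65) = -4.10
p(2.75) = -2.51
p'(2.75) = -1.84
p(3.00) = -2.99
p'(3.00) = -2.03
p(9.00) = -29.21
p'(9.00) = -6.71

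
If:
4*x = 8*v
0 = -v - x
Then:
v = 0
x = 0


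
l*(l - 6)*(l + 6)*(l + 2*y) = l^4 + 2*l^3*y - 36*l^2 - 72*l*y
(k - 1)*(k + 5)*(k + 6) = k^3 + 10*k^2 + 19*k - 30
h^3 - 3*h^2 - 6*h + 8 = (h - 4)*(h - 1)*(h + 2)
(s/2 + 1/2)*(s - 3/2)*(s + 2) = s^3/2 + 3*s^2/4 - 5*s/4 - 3/2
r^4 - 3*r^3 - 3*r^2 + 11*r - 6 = (r - 3)*(r - 1)^2*(r + 2)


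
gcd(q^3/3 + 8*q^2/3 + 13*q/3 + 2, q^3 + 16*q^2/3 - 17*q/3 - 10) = q^2 + 7*q + 6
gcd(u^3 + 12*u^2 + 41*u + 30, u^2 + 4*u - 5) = u + 5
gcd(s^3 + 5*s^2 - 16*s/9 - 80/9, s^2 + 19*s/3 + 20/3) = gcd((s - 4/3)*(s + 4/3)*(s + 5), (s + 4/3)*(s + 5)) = s^2 + 19*s/3 + 20/3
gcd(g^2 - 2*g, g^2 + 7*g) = g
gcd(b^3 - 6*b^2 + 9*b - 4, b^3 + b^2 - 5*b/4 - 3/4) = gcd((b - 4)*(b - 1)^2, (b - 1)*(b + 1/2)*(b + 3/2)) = b - 1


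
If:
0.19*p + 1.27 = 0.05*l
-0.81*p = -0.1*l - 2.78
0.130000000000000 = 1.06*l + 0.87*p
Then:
No Solution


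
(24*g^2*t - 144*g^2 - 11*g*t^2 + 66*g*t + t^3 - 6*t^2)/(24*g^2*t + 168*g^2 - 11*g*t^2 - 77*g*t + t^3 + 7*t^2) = (t - 6)/(t + 7)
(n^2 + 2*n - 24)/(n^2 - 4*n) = (n + 6)/n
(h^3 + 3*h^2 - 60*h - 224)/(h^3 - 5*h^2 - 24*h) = (h^2 + 11*h + 28)/(h*(h + 3))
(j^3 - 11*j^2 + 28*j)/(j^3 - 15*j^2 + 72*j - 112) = j/(j - 4)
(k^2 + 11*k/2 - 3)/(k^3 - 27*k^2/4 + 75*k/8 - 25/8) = 4*(k + 6)/(4*k^2 - 25*k + 25)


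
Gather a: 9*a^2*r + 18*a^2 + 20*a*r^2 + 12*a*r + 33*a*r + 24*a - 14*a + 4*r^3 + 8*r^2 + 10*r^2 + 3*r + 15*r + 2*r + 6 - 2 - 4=a^2*(9*r + 18) + a*(20*r^2 + 45*r + 10) + 4*r^3 + 18*r^2 + 20*r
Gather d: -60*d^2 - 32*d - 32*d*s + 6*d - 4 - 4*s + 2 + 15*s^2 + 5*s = -60*d^2 + d*(-32*s - 26) + 15*s^2 + s - 2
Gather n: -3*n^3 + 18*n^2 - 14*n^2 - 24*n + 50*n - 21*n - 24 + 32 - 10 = -3*n^3 + 4*n^2 + 5*n - 2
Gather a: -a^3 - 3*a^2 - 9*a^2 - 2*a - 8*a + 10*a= -a^3 - 12*a^2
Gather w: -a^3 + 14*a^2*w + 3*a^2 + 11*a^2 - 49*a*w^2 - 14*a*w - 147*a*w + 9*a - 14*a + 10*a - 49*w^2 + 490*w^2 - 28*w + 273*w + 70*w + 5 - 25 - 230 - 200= -a^3 + 14*a^2 + 5*a + w^2*(441 - 49*a) + w*(14*a^2 - 161*a + 315) - 450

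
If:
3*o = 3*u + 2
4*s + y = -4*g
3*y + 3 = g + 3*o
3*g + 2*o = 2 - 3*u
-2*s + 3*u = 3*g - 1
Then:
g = 39/88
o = 47/88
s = -4/11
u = -35/264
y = -7/22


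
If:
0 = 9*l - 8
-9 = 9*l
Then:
No Solution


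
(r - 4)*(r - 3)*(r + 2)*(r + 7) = r^4 + 2*r^3 - 37*r^2 + 10*r + 168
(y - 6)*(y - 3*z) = y^2 - 3*y*z - 6*y + 18*z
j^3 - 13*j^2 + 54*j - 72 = (j - 6)*(j - 4)*(j - 3)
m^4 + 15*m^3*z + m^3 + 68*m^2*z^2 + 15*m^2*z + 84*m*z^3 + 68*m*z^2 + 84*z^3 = (m + 1)*(m + 2*z)*(m + 6*z)*(m + 7*z)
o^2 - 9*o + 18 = (o - 6)*(o - 3)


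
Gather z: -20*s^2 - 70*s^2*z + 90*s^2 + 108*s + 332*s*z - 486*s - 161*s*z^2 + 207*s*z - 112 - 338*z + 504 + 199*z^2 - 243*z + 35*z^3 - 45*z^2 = 70*s^2 - 378*s + 35*z^3 + z^2*(154 - 161*s) + z*(-70*s^2 + 539*s - 581) + 392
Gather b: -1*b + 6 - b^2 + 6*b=-b^2 + 5*b + 6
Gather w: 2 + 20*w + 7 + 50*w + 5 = 70*w + 14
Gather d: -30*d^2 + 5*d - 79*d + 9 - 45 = -30*d^2 - 74*d - 36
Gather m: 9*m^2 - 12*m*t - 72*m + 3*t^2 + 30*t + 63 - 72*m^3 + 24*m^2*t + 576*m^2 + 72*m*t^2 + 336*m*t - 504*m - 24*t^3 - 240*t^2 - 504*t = -72*m^3 + m^2*(24*t + 585) + m*(72*t^2 + 324*t - 576) - 24*t^3 - 237*t^2 - 474*t + 63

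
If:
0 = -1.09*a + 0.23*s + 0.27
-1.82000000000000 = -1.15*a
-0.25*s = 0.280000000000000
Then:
No Solution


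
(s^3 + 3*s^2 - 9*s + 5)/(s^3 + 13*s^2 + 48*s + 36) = (s^3 + 3*s^2 - 9*s + 5)/(s^3 + 13*s^2 + 48*s + 36)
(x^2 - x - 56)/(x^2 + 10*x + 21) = (x - 8)/(x + 3)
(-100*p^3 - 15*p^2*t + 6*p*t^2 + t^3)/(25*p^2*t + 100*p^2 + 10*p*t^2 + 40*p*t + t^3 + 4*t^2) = (-4*p + t)/(t + 4)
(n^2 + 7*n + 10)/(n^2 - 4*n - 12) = (n + 5)/(n - 6)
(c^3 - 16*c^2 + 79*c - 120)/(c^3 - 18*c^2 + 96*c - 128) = (c^2 - 8*c + 15)/(c^2 - 10*c + 16)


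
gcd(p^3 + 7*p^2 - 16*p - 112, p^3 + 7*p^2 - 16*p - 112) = p^3 + 7*p^2 - 16*p - 112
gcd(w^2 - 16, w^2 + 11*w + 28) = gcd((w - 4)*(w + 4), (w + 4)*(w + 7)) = w + 4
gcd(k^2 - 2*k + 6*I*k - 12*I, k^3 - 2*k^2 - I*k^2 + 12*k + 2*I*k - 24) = k - 2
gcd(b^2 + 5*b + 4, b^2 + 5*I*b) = 1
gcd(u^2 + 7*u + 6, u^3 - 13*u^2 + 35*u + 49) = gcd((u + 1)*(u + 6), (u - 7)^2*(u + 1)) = u + 1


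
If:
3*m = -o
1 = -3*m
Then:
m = -1/3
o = 1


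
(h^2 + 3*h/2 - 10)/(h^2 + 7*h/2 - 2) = (2*h - 5)/(2*h - 1)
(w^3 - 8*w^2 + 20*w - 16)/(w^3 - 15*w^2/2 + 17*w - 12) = 2*(w - 2)/(2*w - 3)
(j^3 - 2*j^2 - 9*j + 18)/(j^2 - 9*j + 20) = (j^3 - 2*j^2 - 9*j + 18)/(j^2 - 9*j + 20)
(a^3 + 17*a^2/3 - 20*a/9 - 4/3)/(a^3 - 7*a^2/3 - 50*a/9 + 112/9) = (9*a^3 + 51*a^2 - 20*a - 12)/(9*a^3 - 21*a^2 - 50*a + 112)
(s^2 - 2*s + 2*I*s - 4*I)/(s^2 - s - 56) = (s^2 + 2*s*(-1 + I) - 4*I)/(s^2 - s - 56)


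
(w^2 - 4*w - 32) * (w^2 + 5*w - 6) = w^4 + w^3 - 58*w^2 - 136*w + 192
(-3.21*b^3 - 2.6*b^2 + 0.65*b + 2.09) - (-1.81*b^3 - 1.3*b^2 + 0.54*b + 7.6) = -1.4*b^3 - 1.3*b^2 + 0.11*b - 5.51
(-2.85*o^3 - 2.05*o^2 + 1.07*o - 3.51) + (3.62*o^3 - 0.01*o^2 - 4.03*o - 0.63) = 0.77*o^3 - 2.06*o^2 - 2.96*o - 4.14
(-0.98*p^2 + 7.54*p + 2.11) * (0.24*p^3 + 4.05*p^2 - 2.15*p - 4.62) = -0.2352*p^5 - 2.1594*p^4 + 33.1504*p^3 - 3.1379*p^2 - 39.3713*p - 9.7482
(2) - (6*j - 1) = 3 - 6*j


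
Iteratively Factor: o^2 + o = (o)*(o + 1)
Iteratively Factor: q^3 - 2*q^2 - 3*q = (q)*(q^2 - 2*q - 3) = q*(q + 1)*(q - 3)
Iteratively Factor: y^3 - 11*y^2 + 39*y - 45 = (y - 5)*(y^2 - 6*y + 9) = (y - 5)*(y - 3)*(y - 3)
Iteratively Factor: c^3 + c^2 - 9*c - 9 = (c + 1)*(c^2 - 9) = (c - 3)*(c + 1)*(c + 3)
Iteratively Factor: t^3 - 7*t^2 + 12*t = (t - 4)*(t^2 - 3*t) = (t - 4)*(t - 3)*(t)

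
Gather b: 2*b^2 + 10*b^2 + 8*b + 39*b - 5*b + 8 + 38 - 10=12*b^2 + 42*b + 36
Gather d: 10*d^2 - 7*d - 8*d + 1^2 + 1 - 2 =10*d^2 - 15*d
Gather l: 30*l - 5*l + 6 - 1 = 25*l + 5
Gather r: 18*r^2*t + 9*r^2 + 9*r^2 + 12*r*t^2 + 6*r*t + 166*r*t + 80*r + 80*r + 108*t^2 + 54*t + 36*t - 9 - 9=r^2*(18*t + 18) + r*(12*t^2 + 172*t + 160) + 108*t^2 + 90*t - 18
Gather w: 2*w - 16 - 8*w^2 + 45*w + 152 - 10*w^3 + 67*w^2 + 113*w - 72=-10*w^3 + 59*w^2 + 160*w + 64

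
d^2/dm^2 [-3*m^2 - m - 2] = -6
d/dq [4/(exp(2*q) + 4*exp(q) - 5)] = 8*(-exp(q) - 2)*exp(q)/(exp(2*q) + 4*exp(q) - 5)^2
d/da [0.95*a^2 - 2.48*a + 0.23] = 1.9*a - 2.48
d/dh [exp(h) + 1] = exp(h)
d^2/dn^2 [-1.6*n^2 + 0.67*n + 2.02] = -3.20000000000000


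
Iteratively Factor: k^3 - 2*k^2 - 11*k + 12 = (k - 1)*(k^2 - k - 12) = (k - 4)*(k - 1)*(k + 3)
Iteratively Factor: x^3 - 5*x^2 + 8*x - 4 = (x - 2)*(x^2 - 3*x + 2) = (x - 2)^2*(x - 1)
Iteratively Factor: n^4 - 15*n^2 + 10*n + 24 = (n - 2)*(n^3 + 2*n^2 - 11*n - 12) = (n - 2)*(n + 4)*(n^2 - 2*n - 3) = (n - 3)*(n - 2)*(n + 4)*(n + 1)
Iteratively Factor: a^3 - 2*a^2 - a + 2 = (a + 1)*(a^2 - 3*a + 2) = (a - 2)*(a + 1)*(a - 1)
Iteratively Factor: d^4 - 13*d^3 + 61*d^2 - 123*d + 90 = (d - 3)*(d^3 - 10*d^2 + 31*d - 30) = (d - 3)^2*(d^2 - 7*d + 10) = (d - 3)^2*(d - 2)*(d - 5)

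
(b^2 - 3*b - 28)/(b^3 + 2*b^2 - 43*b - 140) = 1/(b + 5)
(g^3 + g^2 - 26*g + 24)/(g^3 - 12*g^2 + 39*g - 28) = (g + 6)/(g - 7)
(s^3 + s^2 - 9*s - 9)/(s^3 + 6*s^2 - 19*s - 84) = (s^2 - 2*s - 3)/(s^2 + 3*s - 28)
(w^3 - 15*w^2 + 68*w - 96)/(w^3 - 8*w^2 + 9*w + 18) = (w^2 - 12*w + 32)/(w^2 - 5*w - 6)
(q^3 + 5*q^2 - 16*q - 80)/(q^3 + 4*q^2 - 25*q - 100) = (q - 4)/(q - 5)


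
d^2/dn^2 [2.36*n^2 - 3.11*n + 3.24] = 4.72000000000000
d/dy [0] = 0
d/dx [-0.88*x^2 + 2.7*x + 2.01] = 2.7 - 1.76*x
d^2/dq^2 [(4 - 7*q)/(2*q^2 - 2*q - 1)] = 4*(2*(2*q - 1)^2*(7*q - 4) + (21*q - 11)*(-2*q^2 + 2*q + 1))/(-2*q^2 + 2*q + 1)^3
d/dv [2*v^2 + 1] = 4*v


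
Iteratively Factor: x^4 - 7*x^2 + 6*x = (x - 1)*(x^3 + x^2 - 6*x) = (x - 1)*(x + 3)*(x^2 - 2*x) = x*(x - 1)*(x + 3)*(x - 2)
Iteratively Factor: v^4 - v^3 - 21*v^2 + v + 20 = (v - 5)*(v^3 + 4*v^2 - v - 4) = (v - 5)*(v - 1)*(v^2 + 5*v + 4) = (v - 5)*(v - 1)*(v + 1)*(v + 4)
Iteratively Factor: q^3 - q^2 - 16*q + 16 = (q + 4)*(q^2 - 5*q + 4) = (q - 1)*(q + 4)*(q - 4)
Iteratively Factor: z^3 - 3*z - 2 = (z + 1)*(z^2 - z - 2) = (z + 1)^2*(z - 2)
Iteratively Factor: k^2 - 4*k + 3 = (k - 1)*(k - 3)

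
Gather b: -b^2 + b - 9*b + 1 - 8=-b^2 - 8*b - 7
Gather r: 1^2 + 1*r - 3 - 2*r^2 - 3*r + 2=-2*r^2 - 2*r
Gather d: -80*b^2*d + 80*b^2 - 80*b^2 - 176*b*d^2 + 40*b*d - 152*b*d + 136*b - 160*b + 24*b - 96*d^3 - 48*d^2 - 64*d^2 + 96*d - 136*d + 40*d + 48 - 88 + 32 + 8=-96*d^3 + d^2*(-176*b - 112) + d*(-80*b^2 - 112*b)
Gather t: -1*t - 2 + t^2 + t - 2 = t^2 - 4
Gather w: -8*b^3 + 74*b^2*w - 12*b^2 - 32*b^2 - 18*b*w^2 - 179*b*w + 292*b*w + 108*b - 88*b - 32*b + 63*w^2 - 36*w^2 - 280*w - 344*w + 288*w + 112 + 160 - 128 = -8*b^3 - 44*b^2 - 12*b + w^2*(27 - 18*b) + w*(74*b^2 + 113*b - 336) + 144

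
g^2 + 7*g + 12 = (g + 3)*(g + 4)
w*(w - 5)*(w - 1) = w^3 - 6*w^2 + 5*w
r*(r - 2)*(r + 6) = r^3 + 4*r^2 - 12*r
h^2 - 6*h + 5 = (h - 5)*(h - 1)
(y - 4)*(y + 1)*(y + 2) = y^3 - y^2 - 10*y - 8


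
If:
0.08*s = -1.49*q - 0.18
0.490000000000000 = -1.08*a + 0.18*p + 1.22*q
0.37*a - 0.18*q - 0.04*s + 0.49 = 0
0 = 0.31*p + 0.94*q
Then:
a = -0.78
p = 1.57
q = -0.52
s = 7.39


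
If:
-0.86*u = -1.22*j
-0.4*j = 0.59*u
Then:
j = 0.00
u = 0.00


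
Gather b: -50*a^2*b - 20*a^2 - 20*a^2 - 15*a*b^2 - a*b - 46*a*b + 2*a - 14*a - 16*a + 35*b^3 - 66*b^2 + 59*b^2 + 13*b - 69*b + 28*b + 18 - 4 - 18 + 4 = -40*a^2 - 28*a + 35*b^3 + b^2*(-15*a - 7) + b*(-50*a^2 - 47*a - 28)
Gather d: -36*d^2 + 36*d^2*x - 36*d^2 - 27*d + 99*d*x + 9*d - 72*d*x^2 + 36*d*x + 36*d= d^2*(36*x - 72) + d*(-72*x^2 + 135*x + 18)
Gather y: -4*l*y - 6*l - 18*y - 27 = -6*l + y*(-4*l - 18) - 27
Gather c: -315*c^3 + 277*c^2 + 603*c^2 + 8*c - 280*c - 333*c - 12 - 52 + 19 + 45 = -315*c^3 + 880*c^2 - 605*c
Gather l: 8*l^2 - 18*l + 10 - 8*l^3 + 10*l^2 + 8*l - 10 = -8*l^3 + 18*l^2 - 10*l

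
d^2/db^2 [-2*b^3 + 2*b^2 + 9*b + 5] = 4 - 12*b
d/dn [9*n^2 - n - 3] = 18*n - 1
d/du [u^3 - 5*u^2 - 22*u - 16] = 3*u^2 - 10*u - 22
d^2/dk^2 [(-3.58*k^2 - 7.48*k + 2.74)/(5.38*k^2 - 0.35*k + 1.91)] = (1.13686837721616e-13*k^4 - 446.490504*k^3 + 696.57012*k^2 + 430.221384*k - 91.76124)/(155.720872*k^6 - 30.39162*k^5 + 167.828562*k^4 - 21.622055*k^3 + 59.582259*k^2 - 3.830505*k + 6.967871)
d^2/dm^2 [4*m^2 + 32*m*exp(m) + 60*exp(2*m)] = 32*m*exp(m) + 240*exp(2*m) + 64*exp(m) + 8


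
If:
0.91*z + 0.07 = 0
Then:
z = -0.08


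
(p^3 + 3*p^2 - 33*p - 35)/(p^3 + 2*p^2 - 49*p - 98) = (p^2 - 4*p - 5)/(p^2 - 5*p - 14)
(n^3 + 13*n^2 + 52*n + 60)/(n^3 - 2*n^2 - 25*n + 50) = (n^2 + 8*n + 12)/(n^2 - 7*n + 10)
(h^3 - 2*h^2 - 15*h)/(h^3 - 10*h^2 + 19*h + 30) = h*(h + 3)/(h^2 - 5*h - 6)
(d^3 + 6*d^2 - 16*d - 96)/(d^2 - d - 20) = (d^2 + 2*d - 24)/(d - 5)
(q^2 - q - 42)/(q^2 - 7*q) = (q + 6)/q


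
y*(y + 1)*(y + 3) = y^3 + 4*y^2 + 3*y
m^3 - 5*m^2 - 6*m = m*(m - 6)*(m + 1)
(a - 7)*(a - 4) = a^2 - 11*a + 28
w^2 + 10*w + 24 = (w + 4)*(w + 6)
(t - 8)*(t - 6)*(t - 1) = t^3 - 15*t^2 + 62*t - 48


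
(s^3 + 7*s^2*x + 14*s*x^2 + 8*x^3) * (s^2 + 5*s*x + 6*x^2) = s^5 + 12*s^4*x + 55*s^3*x^2 + 120*s^2*x^3 + 124*s*x^4 + 48*x^5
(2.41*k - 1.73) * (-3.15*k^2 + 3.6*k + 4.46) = -7.5915*k^3 + 14.1255*k^2 + 4.5206*k - 7.7158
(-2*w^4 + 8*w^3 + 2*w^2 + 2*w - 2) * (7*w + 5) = -14*w^5 + 46*w^4 + 54*w^3 + 24*w^2 - 4*w - 10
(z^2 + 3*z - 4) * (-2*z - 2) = -2*z^3 - 8*z^2 + 2*z + 8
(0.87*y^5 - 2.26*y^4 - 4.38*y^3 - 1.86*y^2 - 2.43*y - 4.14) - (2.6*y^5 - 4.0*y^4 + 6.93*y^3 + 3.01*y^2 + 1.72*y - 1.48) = -1.73*y^5 + 1.74*y^4 - 11.31*y^3 - 4.87*y^2 - 4.15*y - 2.66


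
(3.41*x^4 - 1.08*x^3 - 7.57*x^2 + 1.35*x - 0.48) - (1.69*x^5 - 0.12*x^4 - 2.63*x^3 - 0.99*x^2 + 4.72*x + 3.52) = -1.69*x^5 + 3.53*x^4 + 1.55*x^3 - 6.58*x^2 - 3.37*x - 4.0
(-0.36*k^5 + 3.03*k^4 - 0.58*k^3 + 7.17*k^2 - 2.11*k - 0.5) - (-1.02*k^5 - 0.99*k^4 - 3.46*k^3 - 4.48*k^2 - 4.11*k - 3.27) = 0.66*k^5 + 4.02*k^4 + 2.88*k^3 + 11.65*k^2 + 2.0*k + 2.77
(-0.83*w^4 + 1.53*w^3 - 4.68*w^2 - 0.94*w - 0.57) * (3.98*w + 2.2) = -3.3034*w^5 + 4.2634*w^4 - 15.2604*w^3 - 14.0372*w^2 - 4.3366*w - 1.254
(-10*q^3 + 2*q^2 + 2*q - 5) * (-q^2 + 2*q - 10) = 10*q^5 - 22*q^4 + 102*q^3 - 11*q^2 - 30*q + 50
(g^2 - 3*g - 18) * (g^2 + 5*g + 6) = g^4 + 2*g^3 - 27*g^2 - 108*g - 108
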